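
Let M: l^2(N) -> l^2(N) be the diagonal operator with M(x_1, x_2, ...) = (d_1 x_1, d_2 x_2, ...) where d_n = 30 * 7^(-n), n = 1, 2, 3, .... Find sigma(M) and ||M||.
sigma(M) = {30 * 7^(-n) : n ≥ 1} ∪ {0}; ||M|| = 30/7

A bounded diagonal operator on l^2 with diagonal entries d_n has spectrum equal to the closure of {d_n : n ≥ 1}: every d_n is an eigenvalue (with eigenvector e_n), so {d_n} ⊂ sigma(M); the spectrum is closed, so its closure is too; and for lambda not in the closure, (M - lambda I) has bounded inverse (the diagonal entries 1/(d_n - lambda) are bounded). For our sequence d_n = 30 * 7^(-n), n = 1, 2, 3, ...:
  - {d_n} = {30 * 7^(-n) : n ≥ 1}; the only limit point is 0
  - closure = {30 * 7^(-n) : n ≥ 1} ∪ {0}
For the norm: a diagonal operator has ||M|| = sup_n |d_n|. Here d_n = 30 * 7^(-n) is positive and decreasing, so sup_n |d_n| = d_1 = 30/7. So ||M|| = 30/7.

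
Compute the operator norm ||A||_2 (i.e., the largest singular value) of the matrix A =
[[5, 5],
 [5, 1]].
||A||_2 = sqrt((76 + sqrt(4176))/2) ≈ 8.3852 (= sqrt(largest eigenvalue of A^T A))

||A||_2 = sigma_max(A) = sqrt(lambda_max(A^T A)). Form the symmetric matrix M = A^T A =
[[50, 30],
 [30, 26]].
Its characteristic polynomial (trace, determinant of M give the coefficients) is
  p(λ) = det(λ I - M) = λ^2 - 76λ + 400.
For λ^2 - 76λ + 400 the discriminant is 4176. It is nonnegative but not a perfect square, so the roots are real and irrational: λ = (76 ± sqrt(4176))/2 ≈ 70.311, 5.689.
So the eigenvalues of A^T A are ≈ 5.689, 70.311 (all ≥ 0, as they must be for A^T A). The largest is λ_max = (76 + sqrt(4176))/2 ≈ 70.311, hence ||A||_2 = sqrt(λ_max) = sqrt((76 + sqrt(4176))/2) ≈ 8.3852.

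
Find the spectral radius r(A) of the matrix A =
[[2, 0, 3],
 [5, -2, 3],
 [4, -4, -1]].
r(A) ≈ 3.1117

The eigenvalues of A are the roots of its characteristic polynomial. With M = A (coefficients from the trace, the sum of principal 2x2 minors, and det A):
  p(λ) = det(λ I - M) = λ^3 + λ^2 - 4λ + 8.
No integer candidate from the rational root theorem (±divisors of 8) is a root, so the roots are irrational. The cubic discriminant is Δ = -2064 < 0, so there is one real root and a complex-conjugate pair. p(-4) = -24 and p(-3) = 2 have opposite signs, so a root lies in (-4, -3); Newton's method refines it to λ ≈ -3.1117. Dividing out (λ - (-3.1117)) leaves approximately λ^2 - 2.1117λ + 2.5709. For λ^2 - 2.1117λ + 2.5709 the discriminant is -5.8245. It is negative, so the remaining roots are the complex-conjugate pair λ ≈ 1.0558 ± 1.2067i. Their product equals the constant term, so |λ|^2 ≈ 2.5709 and |λ| ≈ 1.6034.
Thus the eigenvalues (to 4 decimals) are -3.1117 (modulus 3.1117); 1.0558 ± 1.2067i (modulus 1.6034). The spectral radius is the largest modulus: r(A) ≈ 3.1117. (Cross-check: r(A) ≤ ||A||_2 ≈ 8.1531; equality holds whenever A is normal, though it can also hold for some non-normal A.)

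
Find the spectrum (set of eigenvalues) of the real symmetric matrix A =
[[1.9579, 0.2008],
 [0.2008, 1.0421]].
sigma(A) ≈ {1, 2}

A is real symmetric, so its spectrum consists of real eigenvalues. Expanding the characteristic polynomial of the displayed matrix gives
  det(λ I - A) = p(λ) = λ^2 + (-3)λ + (2).
Solving p(λ) = 0 yields eigenvalues ≈ 1, 2. (A is shown rounded to 4 decimals, so these recover the underlying integer eigenvalues to within that precision.)
Verification: the trace of A = 3 equals the sum of eigenvalues 3, and det(A) ≈ 2.0000 matches the eigenvalue product 2.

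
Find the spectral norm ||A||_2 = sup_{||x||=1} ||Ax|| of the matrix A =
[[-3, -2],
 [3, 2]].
||A||_2 = sqrt(26) ≈ 5.099 (= sqrt(largest eigenvalue of A^T A))

||A||_2 = sigma_max(A) = sqrt(lambda_max(A^T A)). Form the symmetric matrix M = A^T A =
[[18, 12],
 [12, 8]].
Its characteristic polynomial (trace, determinant of M give the coefficients) is
  p(λ) = det(λ I - M) = λ^2 - 26λ.
For λ^2 - 26λ the discriminant is 676. It is a perfect square (26^2), so the roots are rational: λ = (26 ± 26)/2 = 26, 0.
So the eigenvalues of A^T A are ≈ 0, 26 (all ≥ 0, as they must be for A^T A). The largest is λ_max = 26, hence ||A||_2 = sqrt(λ_max) = sqrt(26) ≈ 5.099.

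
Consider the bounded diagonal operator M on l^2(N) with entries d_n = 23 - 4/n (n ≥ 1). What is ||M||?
||M|| = 23

For a diagonal operator on l^2 with entries d_n, ||M|| = sup_n |d_n|. Here d_1 = 19, d_2 = 21, ..., and d_n = 23 - 4/n increases monotonically toward 23. All terms lie in [19, 23), so |d_n| = d_n and the supremum is the limit 23, which is not attained by any individual d_n. Hence ||M|| = 23.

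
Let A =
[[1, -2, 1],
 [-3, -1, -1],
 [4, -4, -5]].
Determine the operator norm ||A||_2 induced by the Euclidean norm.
||A||_2 ≈ 7.6267 (= sqrt(largest eigenvalue of A^T A))

||A||_2 = sigma_max(A) = sqrt(lambda_max(A^T A)). Form the symmetric matrix M = A^T A =
[[26, -15, -16],
 [-15, 21, 19],
 [-16, 19, 27]].
Its characteristic polynomial (trace, sum of principal 2x2 minors, determinant of M give the coefficients) is
  p(λ) = det(λ I - M) = λ^3 - 74λ^2 + 973λ - 3025.
No integer candidate from the rational root theorem (±divisors of 3025) is a root, so the roots are irrational. The cubic discriminant is Δ = 269850361 > 0, so there are three distinct real roots. p(4) = -253 and p(5) = 115 have opposite signs, so a root lies in (4, 5); Newton's method refines it to λ ≈ 4.6502. p(11) = 55 and p(12) = -277 have opposite signs, so a root lies in (11, 12); Newton's method refines it to λ ≈ 11.1836. p(58) = -415 and p(59) = 2167 have opposite signs, so a root lies in (58, 59); Newton's method refines it to λ ≈ 58.1662. Check (Vieta): the three roots sum to 74, matching tr M = 74.
So the eigenvalues of A^T A are ≈ 4.6502, 11.1836, 58.1662 (all ≥ 0, as they must be for A^T A). The largest is λ_max ≈ 58.1662, hence ||A||_2 = sqrt(λ_max) ≈ 7.6267.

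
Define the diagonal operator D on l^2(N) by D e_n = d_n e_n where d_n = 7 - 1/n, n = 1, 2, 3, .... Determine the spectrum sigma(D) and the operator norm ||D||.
sigma(D) = {7 - 1/n : n ≥ 1} ∪ {7}; ||D|| = 7

A bounded diagonal operator on l^2 with diagonal entries d_n has spectrum equal to the closure of {d_n : n ≥ 1}: every d_n is an eigenvalue (with eigenvector e_n), so {d_n} ⊂ sigma(D); the spectrum is closed, so its closure is too; and for lambda not in the closure, (D - lambda I) has bounded inverse (the diagonal entries 1/(d_n - lambda) are bounded). For our sequence d_n = 7 - 1/n, n = 1, 2, 3, ...:
  - {d_n} = {7 - 1/n : n ≥ 1}; the only limit point is 7
  - closure = {7 - 1/n : n ≥ 1} ∪ {7}
For the norm: a diagonal operator has ||D|| = sup_n |d_n|. Here d_n = 7 - 1/n increases monotonically from d_1 = 6 toward 7, with all terms in [6, 7); so sup_n |d_n| = 7 (the supremum is the limit, not attained). So ||D|| = 7.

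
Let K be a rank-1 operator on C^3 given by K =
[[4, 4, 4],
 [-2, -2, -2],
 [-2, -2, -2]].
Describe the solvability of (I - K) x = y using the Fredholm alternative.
(I - K) is invertible (det(I - K) = 1 ≠ 0), so for every y in C^3 the equation (I - K) x = y has a unique solution.

K has rank 1, so it is an outer product K = u v^T: every row of K is a multiple of one row vector. Reading off the entries, u = (2, -1, -1) and v = (2, 2, 2) (row i of K equals u_i·v^T). A rank-one matrix u v^T satisfies K u = u (v·u) and kills the (2)-dimensional subspace v^⊥, so its characteristic polynomial is lambda^2 (lambda - v·u) with v·u = tr K = 0. Hence the eigenvalues of I - K are 1 (multiplicity 2) and 1 - (0) = 1, so det(I - K) = 1. (Direct check: I - K =
[[-3, -4, -4],
 [2, 3, 2],
 [2, 2, 3]]
has determinant 1.) The finite-dimensional Fredholm alternative says: either (I - K) is invertible, or ker(I - K) ≠ {0} and then range(I - K) = ker((I - K)^*)^⊥, with dim ker(I - K) = dim ker((I - K)^*). Since det(I - K) ≠ 0, 1 is not an eigenvalue of K and ker(I - K) = {0}, so we are in the first case: for every y there is a unique x = (I - K)^(-1) y. Explicitly, by the Sherman–Morrison formula, (I - u v^T)^(-1) = I + u v^T/(1 - v·u), i.e. (I - K)^(-1) = I + K.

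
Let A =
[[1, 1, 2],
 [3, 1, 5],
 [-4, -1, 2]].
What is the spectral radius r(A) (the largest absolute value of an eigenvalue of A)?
r(A) ≈ 4.3931

The eigenvalues of A are the roots of its characteristic polynomial. With M = A (coefficients from the trace, the sum of principal 2x2 minors, and det A):
  p(λ) = det(λ I - M) = λ^3 - 4λ^2 + 15λ + 17.
No integer candidate from the rational root theorem (±divisors of 17) is a root, so the roots are irrational. The cubic discriminant is Δ = -31711 < 0, so there is one real root and a complex-conjugate pair. p(-1) = -3 and p(0) = 17 have opposite signs, so a root lies in (-1, 0); Newton's method refines it to λ ≈ -0.8809. Dividing out (λ - (-0.8809)) leaves approximately λ^2 - 4.8809λ + 19.2993. For λ^2 - 4.8809λ + 19.2993 the discriminant is -53.3746. It is negative, so the remaining roots are the complex-conjugate pair λ ≈ 2.4404 ± 3.6529i. Their product equals the constant term, so |λ|^2 ≈ 19.2993 and |λ| ≈ 4.3931.
Thus the eigenvalues (to 4 decimals) are -0.8809 (modulus 0.8809); 2.4404 ± 3.6529i (modulus 4.3931). The spectral radius is the largest modulus: r(A) ≈ 4.3931. (Cross-check: r(A) ≤ ||A||_2 ≈ 6.4148; equality holds whenever A is normal, though it can also hold for some non-normal A.)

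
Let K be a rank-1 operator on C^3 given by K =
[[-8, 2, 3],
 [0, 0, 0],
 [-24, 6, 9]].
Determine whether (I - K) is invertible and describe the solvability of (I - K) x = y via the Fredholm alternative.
(I - K) is singular (det(I - K) = 0, i.e. 1 ∈ sigma(K)). (I - K) x = y is solvable iff y ⊥ ker((I - K)^*) = span{(-8, 2, 3)}, i.e. iff -8y_1 + 2y_2 + 3y_3 = 0. When solvable, the solutions are x = y + c·(1, 0, 3), c arbitrary (ker(I - K) = span{(1, 0, 3)}, dimension 1).

K has rank 1, so it is an outer product K = u v^T: every row of K is a multiple of one row vector. Reading off the entries, u = (1, 0, 3) and v = (-8, 2, 3) (row i of K equals u_i·v^T). A rank-one matrix u v^T satisfies K u = u (v·u) and kills the (2)-dimensional subspace v^⊥, so its characteristic polynomial is lambda^2 (lambda - v·u) with v·u = tr K = 1. Hence the eigenvalues of I - K are 1 (multiplicity 2) and 1 - (1) = 0, so det(I - K) = 0. (Direct check: I - K =
[[9, -2, -3],
 [0, 1, 0],
 [24, -6, -8]]
has determinant 0.) So 1 is an eigenvalue of K and (I - K) is not invertible. The finite-dimensional Fredholm alternative says: either (I - K) is invertible, or ker(I - K) ≠ {0} and then range(I - K) = ker((I - K)^*)^⊥, with dim ker(I - K) = dim ker((I - K)^*). We are in the second case, so we need both kernels. Kernel of I - K: (I - K) u = u - u (v·u) = u - u = 0, so ker(I - K) = span{u} = span{(1, 0, 3)} (it is exactly 1-dimensional because rank(I - K) = 2). Kernel of the adjoint: K is real, so (I - K)^* = I - K^T = I - v u^T, and (I - v u^T) v = v - v (u·v) = 0; hence ker((I - K)^*) = span{v} = span{(-8, 2, 3)}. Therefore (I - K) x = y is solvable iff <y, v> = 0, i.e. iff -8y_1 + 2y_2 + 3y_3 = 0. When this holds, K y = u (v·y) = 0, so (I - K) y = y and x = y is a particular solution; the full solution set is the line x = y + c·u = y + c·(1, 0, 3), c ∈ C.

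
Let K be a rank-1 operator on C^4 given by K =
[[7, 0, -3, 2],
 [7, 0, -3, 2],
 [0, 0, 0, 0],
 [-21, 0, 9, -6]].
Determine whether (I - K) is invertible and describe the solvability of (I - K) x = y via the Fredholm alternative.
(I - K) is singular (det(I - K) = 0, i.e. 1 ∈ sigma(K)). (I - K) x = y is solvable iff y ⊥ ker((I - K)^*) = span{(7, 0, -3, 2)}, i.e. iff 7y_1 - 3y_3 + 2y_4 = 0. When solvable, the solutions are x = y + c·(1, 1, 0, -3), c arbitrary (ker(I - K) = span{(1, 1, 0, -3)}, dimension 1).

K has rank 1, so it is an outer product K = u v^T: every row of K is a multiple of one row vector. Reading off the entries, u = (1, 1, 0, -3) and v = (7, 0, -3, 2) (row i of K equals u_i·v^T). A rank-one matrix u v^T satisfies K u = u (v·u) and kills the (3)-dimensional subspace v^⊥, so its characteristic polynomial is lambda^3 (lambda - v·u) with v·u = tr K = 1. Hence the eigenvalues of I - K are 1 (multiplicity 3) and 1 - (1) = 0, so det(I - K) = 0. (Direct check: I - K =
[[-6, 0, 3, -2],
 [-7, 1, 3, -2],
 [0, 0, 1, 0],
 [21, 0, -9, 7]]
has determinant 0.) So 1 is an eigenvalue of K and (I - K) is not invertible. The finite-dimensional Fredholm alternative says: either (I - K) is invertible, or ker(I - K) ≠ {0} and then range(I - K) = ker((I - K)^*)^⊥, with dim ker(I - K) = dim ker((I - K)^*). We are in the second case, so we need both kernels. Kernel of I - K: (I - K) u = u - u (v·u) = u - u = 0, so ker(I - K) = span{u} = span{(1, 1, 0, -3)} (it is exactly 1-dimensional because rank(I - K) = 3). Kernel of the adjoint: K is real, so (I - K)^* = I - K^T = I - v u^T, and (I - v u^T) v = v - v (u·v) = 0; hence ker((I - K)^*) = span{v} = span{(7, 0, -3, 2)}. Therefore (I - K) x = y is solvable iff <y, v> = 0, i.e. iff 7y_1 - 3y_3 + 2y_4 = 0. When this holds, K y = u (v·y) = 0, so (I - K) y = y and x = y is a particular solution; the full solution set is the line x = y + c·u = y + c·(1, 1, 0, -3), c ∈ C.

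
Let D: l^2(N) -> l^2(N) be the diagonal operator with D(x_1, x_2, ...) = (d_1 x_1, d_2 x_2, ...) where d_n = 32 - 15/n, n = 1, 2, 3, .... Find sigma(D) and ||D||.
sigma(D) = {32 - 15/n : n ≥ 1} ∪ {32}; ||D|| = 32

A bounded diagonal operator on l^2 with diagonal entries d_n has spectrum equal to the closure of {d_n : n ≥ 1}: every d_n is an eigenvalue (with eigenvector e_n), so {d_n} ⊂ sigma(D); the spectrum is closed, so its closure is too; and for lambda not in the closure, (D - lambda I) has bounded inverse (the diagonal entries 1/(d_n - lambda) are bounded). For our sequence d_n = 32 - 15/n, n = 1, 2, 3, ...:
  - {d_n} = {32 - 15/n : n ≥ 1}; the only limit point is 32
  - closure = {32 - 15/n : n ≥ 1} ∪ {32}
For the norm: a diagonal operator has ||D|| = sup_n |d_n|. Here d_n = 32 - 15/n increases monotonically from d_1 = 17 toward 32, with all terms in [17, 32); so sup_n |d_n| = 32 (the supremum is the limit, not attained). So ||D|| = 32.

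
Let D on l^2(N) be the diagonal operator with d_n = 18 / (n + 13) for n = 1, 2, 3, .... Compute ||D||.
||D|| = 9/7 (attained at n = 1)

For D diagonal, ||D|| = sup_n |d_n| = sup_n 18/(n + 13). This is positive and strictly decreasing in n, so the supremum is attained at n = 1: d_1 = 18/(1 + 13) = 9/7. Hence ||D|| = 9/7.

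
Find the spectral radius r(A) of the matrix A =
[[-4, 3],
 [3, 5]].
r(A) = (1 + sqrt(117))/2 ≈ 5.9083

The eigenvalues of A are the roots of its characteristic polynomial. With M = A (coefficients from the trace and determinant):
  p(λ) = det(λ I - M) = λ^2 - λ - 29.
For λ^2 - λ - 29 the discriminant is 117. It is nonnegative but not a perfect square, so the roots are real and irrational: λ = (1 ± sqrt(117))/2 ≈ 5.9083, -4.9083.
Thus the eigenvalues (to 4 decimals) are 5.9083 (modulus 5.9083); -4.9083 (modulus 4.9083). The spectral radius is the largest modulus: r(A) = (1 + sqrt(117))/2 ≈ 5.9083. (Cross-check: r(A) ≤ ||A||_2 ≈ 5.9083; equality holds whenever A is normal, though it can also hold for some non-normal A.)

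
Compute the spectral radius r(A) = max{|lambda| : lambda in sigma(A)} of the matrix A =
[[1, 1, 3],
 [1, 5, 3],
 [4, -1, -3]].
r(A) ≈ 5.2042

The eigenvalues of A are the roots of its characteristic polynomial. With M = A (coefficients from the trace, the sum of principal 2x2 minors, and det A):
  p(λ) = det(λ I - M) = λ^3 - 3λ^2 - 23λ + 60.
No integer candidate from the rational root theorem (±divisors of 60) is a root, so the roots are irrational. The cubic discriminant is Δ = 37229 > 0, so there are three distinct real roots. p(-5) = -25 and p(-4) = 40 have opposite signs, so a root lies in (-5, -4); Newton's method refines it to λ ≈ -4.6719. p(2) = 10 and p(3) = -9 have opposite signs, so a root lies in (2, 3); Newton's method refines it to λ ≈ 2.4678. p(5) = -5 and p(6) = 30 have opposite signs, so a root lies in (5, 6); Newton's method refines it to λ ≈ 5.2042. Check (Vieta): the three roots sum to 3, matching tr M = 3.
Thus the eigenvalues (to 4 decimals) are -4.6719 (modulus 4.6719); 2.4678 (modulus 2.4678); 5.2042 (modulus 5.2042). The spectral radius is the largest modulus: r(A) ≈ 5.2042. (Cross-check: r(A) ≤ ||A||_2 ≈ 6.9477; equality holds whenever A is normal, though it can also hold for some non-normal A.)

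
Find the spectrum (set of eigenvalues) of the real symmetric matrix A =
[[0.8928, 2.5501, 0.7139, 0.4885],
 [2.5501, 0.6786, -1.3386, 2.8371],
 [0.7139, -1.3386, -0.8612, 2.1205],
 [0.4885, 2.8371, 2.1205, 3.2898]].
sigma(A) ≈ {-4, 0, 2, 6}

A is real symmetric, so its spectrum consists of real eigenvalues. Expanding the characteristic polynomial of the displayed matrix gives
  det(λ I - A) = p(λ) = λ^4 + (-4)λ^3 + (-20)λ^2 + (48)λ + (0).
Solving p(λ) = 0 yields eigenvalues ≈ -4, 0, 2, 6. (A is shown rounded to 4 decimals, so these recover the underlying integer eigenvalues to within that precision.)
Verification: the trace of A = 4 equals the sum of eigenvalues 4, and det(A) ≈ 0.0005 matches the eigenvalue product 0.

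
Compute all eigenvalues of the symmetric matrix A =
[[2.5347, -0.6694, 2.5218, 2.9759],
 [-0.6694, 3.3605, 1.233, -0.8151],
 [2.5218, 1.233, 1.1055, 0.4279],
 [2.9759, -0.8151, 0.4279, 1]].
sigma(A) ≈ {-2, 0, 4, 6}

A is real symmetric, so its spectrum consists of real eigenvalues. Expanding the characteristic polynomial of the displayed matrix gives
  det(λ I - A) = p(λ) = λ^4 + (-8)λ^3 + (4)λ^2 + (48.002)λ + (-0.0029).
Solving p(λ) = 0 yields eigenvalues ≈ -2, 0, 4, 6. (A is shown rounded to 4 decimals, so these recover the underlying integer eigenvalues to within that precision.)
Verification: the trace of A = 8 equals the sum of eigenvalues 8, and det(A) ≈ -0.0029 matches the eigenvalue product 0.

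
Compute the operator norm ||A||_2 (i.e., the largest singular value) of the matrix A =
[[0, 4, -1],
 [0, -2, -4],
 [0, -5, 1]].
||A||_2 = sqrt((63 + sqrt(733))/2) ≈ 6.711 (= sqrt(largest eigenvalue of A^T A))

||A||_2 = sigma_max(A) = sqrt(lambda_max(A^T A)). Form the symmetric matrix M = A^T A =
[[0, 0, 0],
 [0, 45, -1],
 [0, -1, 18]].
Its characteristic polynomial (trace, sum of principal 2x2 minors, determinant of M give the coefficients) is
  p(λ) = det(λ I - M) = λ^3 - 63λ^2 + 809λ.
The constant term is 0, so λ = 0 is a root. Dividing out λ leaves p(λ) = λ(λ^2 - 63λ + 809). For λ^2 - 63λ + 809 the discriminant is 733. It is nonnegative but not a perfect square, so the roots are real and irrational: λ = (63 ± sqrt(733))/2 ≈ 45.037, 17.963.
So the eigenvalues of A^T A are ≈ 0, 17.963, 45.037 (all ≥ 0, as they must be for A^T A). The largest is λ_max = (63 + sqrt(733))/2 ≈ 45.037, hence ||A||_2 = sqrt(λ_max) = sqrt((63 + sqrt(733))/2) ≈ 6.711.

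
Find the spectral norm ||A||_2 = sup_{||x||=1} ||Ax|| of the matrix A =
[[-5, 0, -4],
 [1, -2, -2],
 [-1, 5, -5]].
||A||_2 ≈ 8.4567 (= sqrt(largest eigenvalue of A^T A))

||A||_2 = sigma_max(A) = sqrt(lambda_max(A^T A)). Form the symmetric matrix M = A^T A =
[[27, -7, 23],
 [-7, 29, -21],
 [23, -21, 45]].
Its characteristic polynomial (trace, sum of principal 2x2 minors, determinant of M give the coefficients) is
  p(λ) = det(λ I - M) = λ^3 - 101λ^2 + 2284λ - 12544.
No integer candidate from the rational root theorem (±divisors of 12544) is a root, so the roots are irrational. The cubic discriminant is Δ = 1697455120 > 0, so there are three distinct real roots. p(8) = -224 and p(9) = 560 have opposite signs, so a root lies in (8, 9); Newton's method refines it to λ ≈ 8.2668. p(21) = 140 and p(22) = -532 have opposite signs, so a root lies in (21, 22); Newton's method refines it to λ ≈ 21.2177. p(71) = -1610 and p(72) = 1568 have opposite signs, so a root lies in (71, 72); Newton's method refines it to λ ≈ 71.5155. Check (Vieta): the three roots sum to 101, matching tr M = 101.
So the eigenvalues of A^T A are ≈ 8.2668, 21.2177, 71.5155 (all ≥ 0, as they must be for A^T A). The largest is λ_max ≈ 71.5155, hence ||A||_2 = sqrt(λ_max) ≈ 8.4567.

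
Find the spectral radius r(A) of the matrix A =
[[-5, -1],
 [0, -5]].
r(A) = 5

The eigenvalues of A are the roots of its characteristic polynomial. With M = A (coefficients from the trace and determinant):
  p(λ) = det(λ I - M) = λ^2 + 10λ + 25.
For λ^2 + 10λ + 25 the discriminant is 0. It is a perfect square (0^2), so the roots are rational: λ = (-10 ± 0)/2 = -5, -5.
Thus the eigenvalues (to 4 decimals) are -5 (modulus 5). The spectral radius is the largest modulus: r(A) = 5. (Cross-check: r(A) ≤ ||A||_2 ≈ 5.5249; equality holds whenever A is normal, though it can also hold for some non-normal A.)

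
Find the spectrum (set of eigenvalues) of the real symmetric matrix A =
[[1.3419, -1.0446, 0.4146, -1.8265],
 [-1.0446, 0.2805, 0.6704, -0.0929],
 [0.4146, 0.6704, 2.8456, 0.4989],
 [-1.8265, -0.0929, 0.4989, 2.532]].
sigma(A) ≈ {-1, 1, 3, 4}

A is real symmetric, so its spectrum consists of real eigenvalues. Expanding the characteristic polynomial of the displayed matrix gives
  det(λ I - A) = p(λ) = λ^4 + (-7)λ^3 + (11)λ^2 + (7)λ + (-12.0014).
Solving p(λ) = 0 yields eigenvalues ≈ -1, 1, 3, 4. (A is shown rounded to 4 decimals, so these recover the underlying integer eigenvalues to within that precision.)
Verification: the trace of A = 7 equals the sum of eigenvalues 7, and det(A) ≈ -12.0014 matches the eigenvalue product -12.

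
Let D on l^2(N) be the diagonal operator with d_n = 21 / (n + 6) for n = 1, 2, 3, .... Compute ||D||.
||D|| = 3 (attained at n = 1)

For D diagonal, ||D|| = sup_n |d_n| = sup_n 21/(n + 6). This is positive and strictly decreasing in n, so the supremum is attained at n = 1: d_1 = 21/(1 + 6) = 3. Hence ||D|| = 3.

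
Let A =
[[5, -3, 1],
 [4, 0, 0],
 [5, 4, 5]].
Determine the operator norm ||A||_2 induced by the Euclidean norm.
||A||_2 ≈ 9.2053 (= sqrt(largest eigenvalue of A^T A))

||A||_2 = sigma_max(A) = sqrt(lambda_max(A^T A)). Form the symmetric matrix M = A^T A =
[[66, 5, 30],
 [5, 25, 17],
 [30, 17, 26]].
Its characteristic polynomial (trace, sum of principal 2x2 minors, determinant of M give the coefficients) is
  p(λ) = det(λ I - M) = λ^3 - 117λ^2 + 2802λ - 5776.
No integer candidate from the rational root theorem (±divisors of 5776) is a root, so the roots are irrational. The cubic discriminant is Δ = 15658636932 > 0, so there are three distinct real roots. p(2) = -632 and p(3) = 1604 have opposite signs, so a root lies in (2, 3); Newton's method refines it to λ ≈ 2.2729. p(29) = 1474 and p(30) = -16 have opposite signs, so a root lies in (29, 30); Newton's method refines it to λ ≈ 29.9895. p(84) = -3256 and p(85) = 1194 have opposite signs, so a root lies in (84, 85); Newton's method refines it to λ ≈ 84.7376. Check (Vieta): the three roots sum to 117, matching tr M = 117.
So the eigenvalues of A^T A are ≈ 2.2729, 29.9895, 84.7376 (all ≥ 0, as they must be for A^T A). The largest is λ_max ≈ 84.7376, hence ||A||_2 = sqrt(λ_max) ≈ 9.2053.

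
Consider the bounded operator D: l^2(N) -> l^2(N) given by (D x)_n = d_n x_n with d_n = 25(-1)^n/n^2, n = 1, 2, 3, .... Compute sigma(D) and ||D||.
sigma(D) = {25(-1)^n/n^2 : n ≥ 1} ∪ {0}; ||D|| = 25

A bounded diagonal operator on l^2 with diagonal entries d_n has spectrum equal to the closure of {d_n : n ≥ 1}: every d_n is an eigenvalue (with eigenvector e_n), so {d_n} ⊂ sigma(D); the spectrum is closed, so its closure is too; and for lambda not in the closure, (D - lambda I) has bounded inverse (the diagonal entries 1/(d_n - lambda) are bounded). For our sequence d_n = 25(-1)^n/n^2, n = 1, 2, 3, ...:
  - {d_n} = {25(-1)^n/n^2 : n ≥ 1}; the only limit point is 0
  - closure = {25(-1)^n/n^2 : n ≥ 1} ∪ {0}
For the norm: a diagonal operator has ||D|| = sup_n |d_n|. Here |d_n| = 25/n^2 is decreasing, so sup_n |d_n| = |d_1| = 25. So ||D|| = 25.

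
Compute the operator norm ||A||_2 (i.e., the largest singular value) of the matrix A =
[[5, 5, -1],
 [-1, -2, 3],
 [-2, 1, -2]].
||A||_2 ≈ 7.6366 (= sqrt(largest eigenvalue of A^T A))

||A||_2 = sigma_max(A) = sqrt(lambda_max(A^T A)). Form the symmetric matrix M = A^T A =
[[30, 25, -4],
 [25, 30, -13],
 [-4, -13, 14]].
Its characteristic polynomial (trace, sum of principal 2x2 minors, determinant of M give the coefficients) is
  p(λ) = det(λ I - M) = λ^3 - 74λ^2 + 930λ - 900.
No integer candidate from the rational root theorem (±divisors of 900) is a root, so the roots are irrational. The cubic discriminant is Δ = 1152972000 > 0, so there are three distinct real roots. p(1) = -43 and p(2) = 672 have opposite signs, so a root lies in (1, 2); Newton's method refines it to λ ≈ 1.0551. p(14) = 360 and p(15) = -225 have opposite signs, so a root lies in (14, 15); Newton's method refines it to λ ≈ 14.6275. p(58) = -784 and p(59) = 1755 have opposite signs, so a root lies in (58, 59); Newton's method refines it to λ ≈ 58.3174. Check (Vieta): the three roots sum to 74, matching tr M = 74.
So the eigenvalues of A^T A are ≈ 1.0551, 14.6275, 58.3174 (all ≥ 0, as they must be for A^T A). The largest is λ_max ≈ 58.3174, hence ||A||_2 = sqrt(λ_max) ≈ 7.6366.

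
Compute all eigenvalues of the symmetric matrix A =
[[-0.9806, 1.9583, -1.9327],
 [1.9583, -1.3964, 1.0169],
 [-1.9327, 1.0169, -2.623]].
sigma(A) ≈ {-5, -1, 1}

A is real symmetric, so its spectrum consists of real eigenvalues. Expanding the characteristic polynomial of the displayed matrix gives
  det(λ I - A) = p(λ) = λ^3 + (5)λ^2 + (-1)λ + (-5).
Solving p(λ) = 0 yields eigenvalues ≈ -5, -1, 1. (A is shown rounded to 4 decimals, so these recover the underlying integer eigenvalues to within that precision.)
Verification: the trace of A = -5 equals the sum of eigenvalues -5, and det(A) ≈ 4.9998 matches the eigenvalue product 5.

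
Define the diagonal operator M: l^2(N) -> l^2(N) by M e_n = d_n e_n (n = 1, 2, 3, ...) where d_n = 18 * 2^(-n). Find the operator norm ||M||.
||M|| = 9 (attained at n = 1)

For M diagonal, ||M|| = sup_n |d_n|. The sequence d_n = 18 * 2^(-n) is positive and strictly decreasing (ratio 2^(-1) < 1), so the supremum is d_1 = 18/2 = 9. Hence ||M|| = 9.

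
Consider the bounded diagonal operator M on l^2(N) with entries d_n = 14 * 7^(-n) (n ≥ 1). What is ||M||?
||M|| = 2 (attained at n = 1)

For M diagonal, ||M|| = sup_n |d_n|. The sequence d_n = 14 * 7^(-n) is positive and strictly decreasing (ratio 7^(-1) < 1), so the supremum is d_1 = 14/7 = 2. Hence ||M|| = 2.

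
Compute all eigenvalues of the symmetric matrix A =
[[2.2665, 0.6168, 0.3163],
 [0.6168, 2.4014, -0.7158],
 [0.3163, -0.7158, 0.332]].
sigma(A) ≈ {0, 2, 3}

A is real symmetric, so its spectrum consists of real eigenvalues. Expanding the characteristic polynomial of the displayed matrix gives
  det(λ I - A) = p(λ) = λ^3 + (-5)λ^2 + (6)λ + (0).
Solving p(λ) = 0 yields eigenvalues ≈ 0, 2, 3. (A is shown rounded to 4 decimals, so these recover the underlying integer eigenvalues to within that precision.)
Verification: the trace of A = 5 equals the sum of eigenvalues 5, and det(A) ≈ -0.0001 matches the eigenvalue product 0.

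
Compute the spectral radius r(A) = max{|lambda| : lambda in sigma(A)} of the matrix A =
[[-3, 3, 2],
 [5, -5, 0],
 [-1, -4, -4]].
r(A) ≈ 8.7746

The eigenvalues of A are the roots of its characteristic polynomial. With M = A (coefficients from the trace, the sum of principal 2x2 minors, and det A):
  p(λ) = det(λ I - M) = λ^3 + 12λ^2 + 34λ + 50.
No integer candidate from the rational root theorem (±divisors of 50) is a root, so the roots are irrational. The cubic discriminant is Δ = -36652 < 0, so there is one real root and a complex-conjugate pair. p(-9) = -13 and p(-8) = 34 have opposite signs, so a root lies in (-9, -8); Newton's method refines it to λ ≈ -8.7746. Dividing out (λ - (-8.7746)) leaves approximately λ^2 + 3.2254λ + 5.6983. For λ^2 + 3.2254λ + 5.6983 the discriminant is -12.3898. It is negative, so the remaining roots are the complex-conjugate pair λ ≈ -1.6127 ± 1.76i. Their product equals the constant term, so |λ|^2 ≈ 5.6983 and |λ| ≈ 2.3871.
Thus the eigenvalues (to 4 decimals) are -8.7746 (modulus 8.7746); -1.6127 ± 1.76i (modulus 2.3871). The spectral radius is the largest modulus: r(A) ≈ 8.7746. (Cross-check: r(A) ≤ ||A||_2 ≈ 8.9129; equality holds whenever A is normal, though it can also hold for some non-normal A.)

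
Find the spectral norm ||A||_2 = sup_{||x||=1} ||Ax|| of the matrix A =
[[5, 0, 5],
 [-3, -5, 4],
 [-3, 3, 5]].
||A||_2 ≈ 8.1928 (= sqrt(largest eigenvalue of A^T A))

||A||_2 = sigma_max(A) = sqrt(lambda_max(A^T A)). Form the symmetric matrix M = A^T A =
[[43, 6, -2],
 [6, 34, -5],
 [-2, -5, 66]].
Its characteristic polynomial (trace, sum of principal 2x2 minors, determinant of M give the coefficients) is
  p(λ) = det(λ I - M) = λ^3 - 143λ^2 + 6479λ - 93025.
No integer candidate from the rational root theorem (±divisors of 93025) is a root, so the roots are irrational. The cubic discriminant is Δ = 136240128 > 0, so there are three distinct real roots. p(30) = -355 and p(31) = 192 have opposite signs, so a root lies in (30, 31); Newton's method refines it to λ ≈ 30.627. p(45) = 80 and p(46) = -243 have opposite signs, so a root lies in (45, 46); Newton's method refines it to λ ≈ 45.2516. p(67) = -96 and p(68) = 747 have opposite signs, so a root lies in (67, 68); Newton's method refines it to λ ≈ 67.1214. Check (Vieta): the three roots sum to 143, matching tr M = 143.
So the eigenvalues of A^T A are ≈ 30.627, 45.2516, 67.1214 (all ≥ 0, as they must be for A^T A). The largest is λ_max ≈ 67.1214, hence ||A||_2 = sqrt(λ_max) ≈ 8.1928.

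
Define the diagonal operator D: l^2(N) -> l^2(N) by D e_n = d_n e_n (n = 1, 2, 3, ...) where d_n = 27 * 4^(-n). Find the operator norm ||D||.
||D|| = 27/4 (attained at n = 1)

For D diagonal, ||D|| = sup_n |d_n|. The sequence d_n = 27 * 4^(-n) is positive and strictly decreasing (ratio 4^(-1) < 1), so the supremum is d_1 = 27/4. Hence ||D|| = 27/4.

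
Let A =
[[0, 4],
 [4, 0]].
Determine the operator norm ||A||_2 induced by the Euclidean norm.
||A||_2 = 4 (= sqrt(largest eigenvalue of A^T A))

||A||_2 = sigma_max(A) = sqrt(lambda_max(A^T A)). Form the symmetric matrix M = A^T A =
[[16, 0],
 [0, 16]].
Its characteristic polynomial (trace, determinant of M give the coefficients) is
  p(λ) = det(λ I - M) = λ^2 - 32λ + 256.
For λ^2 - 32λ + 256 the discriminant is 0. It is a perfect square (0^2), so the roots are rational: λ = (32 ± 0)/2 = 16, 16.
So the eigenvalues of A^T A are ≈ 16, 16 (all ≥ 0, as they must be for A^T A). The largest is λ_max = 16, hence ||A||_2 = sqrt(λ_max) = 4.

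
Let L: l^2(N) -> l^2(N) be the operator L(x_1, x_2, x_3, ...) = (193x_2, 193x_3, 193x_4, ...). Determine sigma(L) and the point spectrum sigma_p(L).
sigma(L) = closed disk {z in C : |z| ≤ 193}; sigma_p(L) = open disk {z in C : |z| < 193}

Note L = 193·V where V is the unit left shift (V x)_k = x_{k+1}; so sigma(L) = 193·sigma(V) and ||L|| = 193||V||. ||L x||^2 = 37249sum_{k≥2} |x_k|^2 ≤ 37249||x||^2, with equality on {x : x_1 = 0}, so ||L|| = 193. For any lambda with |lambda| < 193, set r = lambda/193 (|r| < 1); the vector x = (1, r, r^2, ...) is in l^2 and satisfies L x = 193(r, r^2, ...) = lambda x, so lambda is an eigenvalue. On the boundary |lambda| = 193 the geometric series diverges, so no l^2 eigenvector exists, but these lambda lie in the approximate point spectrum. Hence sigma(L) is the closed disk of radius 193 and sigma_p(L) is the open disk.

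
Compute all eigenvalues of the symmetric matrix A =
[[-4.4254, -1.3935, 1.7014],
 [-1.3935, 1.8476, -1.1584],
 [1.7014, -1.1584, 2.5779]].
sigma(A) ≈ {-5, 1, 4}

A is real symmetric, so its spectrum consists of real eigenvalues. Expanding the characteristic polynomial of the displayed matrix gives
  det(λ I - A) = p(λ) = λ^3 + (0)λ^2 + (-21)λ + (20).
Solving p(λ) = 0 yields eigenvalues ≈ -5, 1, 4. (A is shown rounded to 4 decimals, so these recover the underlying integer eigenvalues to within that precision.)
Verification: the trace of A = 0 equals the sum of eigenvalues 0, and det(A) ≈ -20.0008 matches the eigenvalue product -20.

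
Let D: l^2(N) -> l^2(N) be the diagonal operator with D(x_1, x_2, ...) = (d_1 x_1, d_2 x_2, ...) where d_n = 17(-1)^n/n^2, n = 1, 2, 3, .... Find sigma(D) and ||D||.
sigma(D) = {17(-1)^n/n^2 : n ≥ 1} ∪ {0}; ||D|| = 17

A bounded diagonal operator on l^2 with diagonal entries d_n has spectrum equal to the closure of {d_n : n ≥ 1}: every d_n is an eigenvalue (with eigenvector e_n), so {d_n} ⊂ sigma(D); the spectrum is closed, so its closure is too; and for lambda not in the closure, (D - lambda I) has bounded inverse (the diagonal entries 1/(d_n - lambda) are bounded). For our sequence d_n = 17(-1)^n/n^2, n = 1, 2, 3, ...:
  - {d_n} = {17(-1)^n/n^2 : n ≥ 1}; the only limit point is 0
  - closure = {17(-1)^n/n^2 : n ≥ 1} ∪ {0}
For the norm: a diagonal operator has ||D|| = sup_n |d_n|. Here |d_n| = 17/n^2 is decreasing, so sup_n |d_n| = |d_1| = 17. So ||D|| = 17.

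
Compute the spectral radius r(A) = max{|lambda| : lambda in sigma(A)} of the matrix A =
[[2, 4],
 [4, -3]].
r(A) = (1 + sqrt(89))/2 ≈ 5.217

The eigenvalues of A are the roots of its characteristic polynomial. With M = A (coefficients from the trace and determinant):
  p(λ) = det(λ I - M) = λ^2 + λ - 22.
For λ^2 + λ - 22 the discriminant is 89. It is nonnegative but not a perfect square, so the roots are real and irrational: λ = (-1 ± sqrt(89))/2 ≈ 4.217, -5.217.
Thus the eigenvalues (to 4 decimals) are 4.217 (modulus 4.217); -5.217 (modulus 5.217). The spectral radius is the largest modulus: r(A) = (1 + sqrt(89))/2 ≈ 5.217. (Cross-check: r(A) ≤ ||A||_2 ≈ 5.217; equality holds whenever A is normal, though it can also hold for some non-normal A.)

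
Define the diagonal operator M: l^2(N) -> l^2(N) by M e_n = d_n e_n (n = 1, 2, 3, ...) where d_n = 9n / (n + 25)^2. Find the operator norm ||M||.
||M|| = 9/100 (attained at n = 25)

For M diagonal, ||M|| = sup_n |d_n|. Treat f(x) = 9x / (x + 25)^2 for real x > 0. By the quotient rule, f'(x) = 9(25 - x)/(x + 25)^3, which is positive for x < 25 and negative for x > 25. So f has a unique maximum at x = 25, and since 25 is a positive integer, the supremum over n ≥ 1 is attained at n = 25: d_25 = 9·25/(25 + 25)^2 = 9·25/2500 = 9/100. Hence ||M|| = 9/100.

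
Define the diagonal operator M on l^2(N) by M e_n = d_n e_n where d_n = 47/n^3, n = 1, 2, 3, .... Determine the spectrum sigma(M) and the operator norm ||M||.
sigma(M) = {47/n^3 : n ≥ 1} ∪ {0}; ||M|| = 47

A bounded diagonal operator on l^2 with diagonal entries d_n has spectrum equal to the closure of {d_n : n ≥ 1}: every d_n is an eigenvalue (with eigenvector e_n), so {d_n} ⊂ sigma(M); the spectrum is closed, so its closure is too; and for lambda not in the closure, (M - lambda I) has bounded inverse (the diagonal entries 1/(d_n - lambda) are bounded). For our sequence d_n = 47/n^3, n = 1, 2, 3, ...:
  - {d_n} = {47/n^3 : n ≥ 1}; the only limit point is 0
  - closure = {47/n^3 : n ≥ 1} ∪ {0}
For the norm: a diagonal operator has ||M|| = sup_n |d_n|. Here d_n = 47/n^3 is positive and decreasing, so sup_n |d_n| = d_1 = 47. So ||M|| = 47.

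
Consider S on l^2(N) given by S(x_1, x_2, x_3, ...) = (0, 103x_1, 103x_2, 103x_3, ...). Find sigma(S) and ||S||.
sigma(S) = closed disk {z in C : |z| ≤ 103}; ||S|| = 103

Note S = 103·U where U is the unit right shift (U x)_k = x_{k-1} (with x_0 := 0); so ||S|| = 103||U|| and sigma(S) = 103·sigma(U). ||S x||^2 = sum_{k≥1} |103x_k|^2 = 10609||x||^2, so ||S|| = 103 and sigma(S) ⊂ {|z| ≤ 103}. For any |lambda| < 103, the equation (S - lambda I) x = 0 forces x_1 = 0, then 103x_k = lambda x_{k+1} ⇒ x = 0, so S has no eigenvalues. But (S - lambda I) is not surjective for |lambda| < 103: solving (S - lambda I) x = e_1 would require x_n proportional to (lambda/103)^(-n), which is not in l^2. So every |lambda| < 103 lies in the residual spectrum. The boundary |lambda| = 103 is in the approximate point spectrum (the spectrum is closed). Hence sigma(S) is the closed disk of radius 103.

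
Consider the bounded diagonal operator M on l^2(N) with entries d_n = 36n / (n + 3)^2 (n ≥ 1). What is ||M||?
||M|| = 3 (attained at n = 3)

For M diagonal, ||M|| = sup_n |d_n|. Treat f(x) = 36x / (x + 3)^2 for real x > 0. By the quotient rule, f'(x) = 36(3 - x)/(x + 3)^3, which is positive for x < 3 and negative for x > 3. So f has a unique maximum at x = 3, and since 3 is a positive integer, the supremum over n ≥ 1 is attained at n = 3: d_3 = 36·3/(3 + 3)^2 = 36·3/36 = 3. Hence ||M|| = 3.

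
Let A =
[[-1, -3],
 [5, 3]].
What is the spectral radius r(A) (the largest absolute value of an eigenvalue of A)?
r(A) = sqrt(12) ≈ 3.4641

The eigenvalues of A are the roots of its characteristic polynomial. With M = A (coefficients from the trace and determinant):
  p(λ) = det(λ I - M) = λ^2 - 2λ + 12.
For λ^2 - 2λ + 12 the discriminant is -44. It is negative, so the roots are the complex-conjugate pair λ = 1 ± (sqrt(44)/2) i ≈ 1 ± 3.3166i. For a conjugate pair the product of the roots equals the constant term, so |λ|^2 = 12 and |λ| = sqrt(12) ≈ 3.4641.
Thus the eigenvalues (to 4 decimals) are 1 ± 3.3166i (modulus 3.4641). The spectral radius is the largest modulus: r(A) = sqrt(12) ≈ 3.4641. (Cross-check: r(A) ≤ ||A||_2 ≈ 6.3592; equality holds whenever A is normal, though it can also hold for some non-normal A.)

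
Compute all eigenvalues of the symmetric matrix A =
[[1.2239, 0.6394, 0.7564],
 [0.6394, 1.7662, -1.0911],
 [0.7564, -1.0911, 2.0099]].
sigma(A) ≈ {0, 2, 3}

A is real symmetric, so its spectrum consists of real eigenvalues. Expanding the characteristic polynomial of the displayed matrix gives
  det(λ I - A) = p(λ) = λ^3 + (-5)λ^2 + (6)λ + (0).
Solving p(λ) = 0 yields eigenvalues ≈ 0, 2, 3. (A is shown rounded to 4 decimals, so these recover the underlying integer eigenvalues to within that precision.)
Verification: the trace of A = 5 equals the sum of eigenvalues 5, and det(A) ≈ 0.0000 matches the eigenvalue product 0.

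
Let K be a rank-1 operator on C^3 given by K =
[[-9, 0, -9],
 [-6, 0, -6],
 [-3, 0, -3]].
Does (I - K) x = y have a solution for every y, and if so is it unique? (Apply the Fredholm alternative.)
(I - K) is invertible (det(I - K) = 13 ≠ 0), so for every y in C^3 the equation (I - K) x = y has a unique solution.

K has rank 1, so it is an outer product K = u v^T: every row of K is a multiple of one row vector. Reading off the entries, u = (-3, -2, -1) and v = (3, 0, 3) (row i of K equals u_i·v^T). A rank-one matrix u v^T satisfies K u = u (v·u) and kills the (2)-dimensional subspace v^⊥, so its characteristic polynomial is lambda^2 (lambda - v·u) with v·u = tr K = -12. Hence the eigenvalues of I - K are 1 (multiplicity 2) and 1 - (-12) = 13, so det(I - K) = 13. (Direct check: I - K =
[[10, 0, 9],
 [6, 1, 6],
 [3, 0, 4]]
has determinant 13.) The finite-dimensional Fredholm alternative says: either (I - K) is invertible, or ker(I - K) ≠ {0} and then range(I - K) = ker((I - K)^*)^⊥, with dim ker(I - K) = dim ker((I - K)^*). Since det(I - K) ≠ 0, 1 is not an eigenvalue of K and ker(I - K) = {0}, so we are in the first case: for every y there is a unique x = (I - K)^(-1) y. Explicitly, by the Sherman–Morrison formula, (I - u v^T)^(-1) = I + u v^T/(1 - v·u), i.e. (I - K)^(-1) = I + K/(13).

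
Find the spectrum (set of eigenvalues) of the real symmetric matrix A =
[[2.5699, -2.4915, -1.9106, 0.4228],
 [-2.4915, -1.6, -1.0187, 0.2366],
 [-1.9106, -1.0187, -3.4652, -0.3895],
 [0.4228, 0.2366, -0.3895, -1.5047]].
sigma(A) ≈ {-5, -2, -1, 4}

A is real symmetric, so its spectrum consists of real eigenvalues. Expanding the characteristic polynomial of the displayed matrix gives
  det(λ I - A) = p(λ) = λ^4 + (4)λ^3 + (-15)λ^2 + (-58)λ + (-39.9987).
Solving p(λ) = 0 yields eigenvalues ≈ -5, -2, -1, 4. (A is shown rounded to 4 decimals, so these recover the underlying integer eigenvalues to within that precision.)
Verification: the trace of A = -4 equals the sum of eigenvalues -4, and det(A) ≈ -39.9987 matches the eigenvalue product -40.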